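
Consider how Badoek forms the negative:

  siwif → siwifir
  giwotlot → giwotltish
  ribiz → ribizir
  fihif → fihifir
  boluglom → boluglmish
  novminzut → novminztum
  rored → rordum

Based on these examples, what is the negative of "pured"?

purdum

giwotlot and novminzut both end in -t yet inflect differently (giwotltish, novminztum), so the final letter is not what conditions the rule; the last vowel is.
"pured" has last vowel 'e'. The one such stem in the data (rored → rordum) deletes the last vowel and adds -um (as does novminzut), so the same rule applies.
The other patterns: stems whose last vowel is 'o' delete the last vowel and add -ish; stems whose last vowel is 'i' add -ir.
So pured → purdum.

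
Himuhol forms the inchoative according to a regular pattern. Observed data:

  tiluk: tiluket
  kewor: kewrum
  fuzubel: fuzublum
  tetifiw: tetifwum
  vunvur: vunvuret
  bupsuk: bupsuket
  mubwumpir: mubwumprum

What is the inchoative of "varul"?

varulet

vunvur and kewor both end in -r yet inflect differently (vunvuret, kewrum), so the final letter is not what conditions the rule; the last vowel is.
"varul" has last vowel 'u'. The stems whose last vowel is 'u' (tiluk → tiluket, vunvur → vunvuret, bupsuk → bupsuket) add -et.
So varul → varulet.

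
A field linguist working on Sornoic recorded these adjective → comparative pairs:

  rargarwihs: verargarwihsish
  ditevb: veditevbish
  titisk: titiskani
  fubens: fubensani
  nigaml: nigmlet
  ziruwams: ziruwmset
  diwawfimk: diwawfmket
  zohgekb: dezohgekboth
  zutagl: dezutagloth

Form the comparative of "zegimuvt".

rargarwihs and fubens both end in -s yet inflect differently (verargarwihsish, fubensani), so the final letter is not what conditions the rule; the second-to-last letter is.
"zegimuvt" has second-to-last letter 'v'. The one such stem in the data (ditevb → veditevbish) adds ve- … -ish around the stem, so the same rule applies.
So zegimuvt → vezegimuvtish.

vezegimuvtish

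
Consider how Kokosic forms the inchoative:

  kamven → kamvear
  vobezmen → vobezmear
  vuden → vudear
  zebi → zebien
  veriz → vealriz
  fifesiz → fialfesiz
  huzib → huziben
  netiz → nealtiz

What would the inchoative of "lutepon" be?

lutepoar

"lutepon" ends in -n. The stems ending in -n (vobezmen → vobezmear, kamven → kamvear, vuden → vudear) drop the final letter and add -ar.
So lutepon → lutepoar.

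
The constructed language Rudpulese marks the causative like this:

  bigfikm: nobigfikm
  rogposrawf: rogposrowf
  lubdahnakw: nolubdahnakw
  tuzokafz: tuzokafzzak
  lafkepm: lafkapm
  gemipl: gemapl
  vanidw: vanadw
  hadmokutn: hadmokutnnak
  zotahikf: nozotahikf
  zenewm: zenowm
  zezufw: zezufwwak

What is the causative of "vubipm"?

vubapm

vanidw and zezufw both end in -w yet inflect differently (vanadw, zezufwwak), so the final letter is not what conditions the rule; the second-to-last letter is.
"vubipm" has second-to-last letter 'p'. The stems whose second-to-last letter is 'p' (lafkepm → lafkapm, gemipl → gemapl) change the last vowel to 'a'.
The other patterns: stems whose second-to-last letter is 'f' or 't' double the final consonant and add -ak; stems whose second-to-last letter is 'k' add the prefix no-; stems whose second-to-last letter is 'w' change the last vowel to 'o'.
So vubipm → vubapm.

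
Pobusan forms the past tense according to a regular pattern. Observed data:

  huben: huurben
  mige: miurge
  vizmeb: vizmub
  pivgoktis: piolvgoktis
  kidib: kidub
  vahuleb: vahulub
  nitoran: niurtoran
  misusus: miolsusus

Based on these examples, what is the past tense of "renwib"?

kidib and pivgoktis both have last vowel 'i' yet inflect differently (kidub, piolvgoktis), so the last vowel is not what conditions the rule; the final letter is.
"renwib" ends in -b. The stems ending in -b (vizmeb → vizmub, kidib → kidub, vahuleb → vahulub) change the last vowel to 'u'.
So renwib → renwub.

renwub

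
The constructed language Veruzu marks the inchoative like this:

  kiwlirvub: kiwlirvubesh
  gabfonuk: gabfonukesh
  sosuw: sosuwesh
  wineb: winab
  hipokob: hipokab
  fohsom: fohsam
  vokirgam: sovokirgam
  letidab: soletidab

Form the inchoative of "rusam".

kiwlirvub and wineb both end in -b yet inflect differently (kiwlirvubesh, winab), so the final letter is not what conditions the rule; the last vowel is.
"rusam" has last vowel 'a'. The stems whose last vowel is 'a' (vokirgam → sovokirgam, letidab → soletidab) add the prefix so-.
So rusam → sorusam.

sorusam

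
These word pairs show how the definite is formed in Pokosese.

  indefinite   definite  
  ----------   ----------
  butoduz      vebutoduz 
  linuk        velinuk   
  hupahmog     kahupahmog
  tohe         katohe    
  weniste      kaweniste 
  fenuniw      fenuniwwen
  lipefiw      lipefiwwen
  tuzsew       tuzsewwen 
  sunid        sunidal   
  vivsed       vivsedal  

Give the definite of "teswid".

teswidal

"teswid" ends in -d. The stems ending in -d (sunid → sunidal, vivsed → vivsedal) add -al.
So teswid → teswidal.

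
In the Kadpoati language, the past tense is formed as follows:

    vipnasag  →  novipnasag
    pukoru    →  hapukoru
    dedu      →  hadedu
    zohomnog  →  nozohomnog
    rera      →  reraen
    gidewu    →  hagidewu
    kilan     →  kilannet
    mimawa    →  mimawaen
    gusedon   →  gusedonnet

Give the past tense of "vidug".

"vidug" ends in -g. The stems ending in -g (zohomnog → nozohomnog, vipnasag → novipnasag) add the prefix no-.
The other patterns: stems ending in -n double the final consonant and add -et; stems ending in -u add the prefix ha-; stems ending in -a add -en.
So vidug → novidug.

novidug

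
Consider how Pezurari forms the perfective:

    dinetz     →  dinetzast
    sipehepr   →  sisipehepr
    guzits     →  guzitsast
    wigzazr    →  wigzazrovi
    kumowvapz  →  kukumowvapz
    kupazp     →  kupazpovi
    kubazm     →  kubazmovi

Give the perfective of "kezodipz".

kekezodipz

"kezodipz" has second-to-last letter 'p'. The stems whose second-to-last letter is 'p' (kumowvapz → kukumowvapz, sipehepr → sisipehepr) repeat the first consonant+vowel as a prefix.
The other patterns: stems whose second-to-last letter is 'z' add -ovi; stems whose second-to-last letter is 't' add -ast.
So kezodipz → kekezodipz.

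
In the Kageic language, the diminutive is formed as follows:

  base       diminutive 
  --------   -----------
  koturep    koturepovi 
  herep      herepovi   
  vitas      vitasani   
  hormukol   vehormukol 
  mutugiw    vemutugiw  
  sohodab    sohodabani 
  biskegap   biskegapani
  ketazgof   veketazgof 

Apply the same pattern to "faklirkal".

"faklirkal" has last vowel 'a'. The stems whose last vowel is 'a' (sohodab → sohodabani, vitas → vitasani, biskegap → biskegapani) add -ani.
The other patterns: stems whose last vowel is 'e' add -ovi; stems whose last vowel is 'i' or 'o' add the prefix ve-.
So faklirkal → faklirkalani.

faklirkalani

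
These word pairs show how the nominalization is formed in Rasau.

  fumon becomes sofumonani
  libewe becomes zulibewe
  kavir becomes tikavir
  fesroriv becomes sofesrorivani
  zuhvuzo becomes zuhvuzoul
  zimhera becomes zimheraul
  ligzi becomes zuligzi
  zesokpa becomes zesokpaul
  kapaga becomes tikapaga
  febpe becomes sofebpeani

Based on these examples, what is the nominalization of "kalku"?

"kalku" begins with k-. The stems beginning with k- (kavir → tikavir, kapaga → tikapaga) add the prefix ti-.
The other patterns: stems beginning with f- add so- … -ani around the stem; stems beginning with z- add -ul; stems beginning with l- add the prefix zu-.
So kalku → tikalku.

tikalku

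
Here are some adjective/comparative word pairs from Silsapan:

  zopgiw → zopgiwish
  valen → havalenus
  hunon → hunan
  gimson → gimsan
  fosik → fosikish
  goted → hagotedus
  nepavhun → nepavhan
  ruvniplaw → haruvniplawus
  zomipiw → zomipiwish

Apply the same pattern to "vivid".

vividish

gimson and valen both end in -n yet inflect differently (gimsan, havalenus), so the final letter is not what conditions the rule; the last vowel is.
"vivid" has last vowel 'i'. The stems whose last vowel is 'i' (zopgiw → zopgiwish, fosik → fosikish, zomipiw → zomipiwish) add -ish.
The other patterns: stems whose last vowel is 'o' or 'u' change the last vowel to 'a'; stems whose last vowel is 'a' or 'e' add ha- … -us around the stem.
So vivid → vividish.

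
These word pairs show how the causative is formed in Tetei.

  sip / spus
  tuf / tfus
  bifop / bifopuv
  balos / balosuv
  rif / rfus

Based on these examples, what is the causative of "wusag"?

bifop and sip both end in -p yet inflect differently (bifopuv, spus), so the final letter is not what conditions the rule; the number of vowels is.
"wusag" has 2 vowels. The stems with 2 vowels (bifop → bifopuv, balos → balosuv) add -uv.
So wusag → wusaguv.

wusaguv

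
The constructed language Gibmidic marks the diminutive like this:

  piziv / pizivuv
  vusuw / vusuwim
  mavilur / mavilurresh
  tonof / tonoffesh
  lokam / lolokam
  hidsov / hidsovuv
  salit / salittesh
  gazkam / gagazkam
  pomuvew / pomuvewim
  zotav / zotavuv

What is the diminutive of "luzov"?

luzovuv

gazkam and zotav both have last vowel 'a' yet inflect differently (gagazkam, zotavuv), so the last vowel is not what conditions the rule; the final letter is.
"luzov" ends in -v. The stems ending in -v (hidsov → hidsovuv, piziv → pizivuv, zotav → zotavuv) add -uv.
The other patterns: stems ending in -w add -im; stems ending in -m repeat the first consonant+vowel as a prefix; stems ending in -f, -r or -t double the final consonant and add -esh.
So luzov → luzovuv.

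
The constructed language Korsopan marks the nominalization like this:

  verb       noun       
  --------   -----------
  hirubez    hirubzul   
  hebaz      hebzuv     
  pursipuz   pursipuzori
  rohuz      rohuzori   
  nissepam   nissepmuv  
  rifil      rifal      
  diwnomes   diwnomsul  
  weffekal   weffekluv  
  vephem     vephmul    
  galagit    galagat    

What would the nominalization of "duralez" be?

duralzul

hirubez and rohuz both end in -z yet inflect differently (hirubzul, rohuzori), so the final letter is not what conditions the rule; the last vowel is.
"duralez" has last vowel 'e'. The stems whose last vowel is 'e' (vephem → vephmul, diwnomes → diwnomsul, hirubez → hirubzul) delete the last vowel and add -ul.
The other patterns: stems whose last vowel is 'u' add -ori; stems whose last vowel is 'i' change the last vowel to 'a'; stems whose last vowel is 'a' delete the last vowel and add -uv.
So duralez → duralzul.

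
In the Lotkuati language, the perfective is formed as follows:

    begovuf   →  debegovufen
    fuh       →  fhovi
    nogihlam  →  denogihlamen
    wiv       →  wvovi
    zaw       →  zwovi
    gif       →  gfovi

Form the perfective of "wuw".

wwovi

gif and begovuf both end in -f yet inflect differently (gfovi, debegovufen), so the final letter is not what conditions the rule; the number of vowels is.
"wuw" has 1 vowel. The stems with 1 vowel (zaw → zwovi, wiv → wvovi, fuh → fhovi) delete the last vowel and add -ovi.
So wuw → wwovi.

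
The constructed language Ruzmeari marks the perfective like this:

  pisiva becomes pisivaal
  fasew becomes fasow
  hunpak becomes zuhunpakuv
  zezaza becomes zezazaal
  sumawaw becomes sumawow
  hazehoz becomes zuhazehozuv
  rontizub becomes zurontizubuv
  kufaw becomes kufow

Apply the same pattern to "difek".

"difek" ends in -k. The one such stem in the data (hunpak → zuhunpakuv) adds zu- … -uv around the stem, so the same rule applies.
The other patterns: stems ending in -a add -al; stems ending in -w change the last vowel to 'o'.
So difek → zudifekuv.

zudifekuv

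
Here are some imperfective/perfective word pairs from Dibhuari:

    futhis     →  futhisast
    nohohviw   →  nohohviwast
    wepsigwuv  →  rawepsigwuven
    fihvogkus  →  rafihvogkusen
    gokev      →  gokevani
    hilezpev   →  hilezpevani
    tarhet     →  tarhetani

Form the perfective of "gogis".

futhis and fihvogkus both end in -s yet inflect differently (futhisast, rafihvogkusen), so the final letter is not what conditions the rule; the last vowel is.
"gogis" has last vowel 'i'. The stems whose last vowel is 'i' (futhis → futhisast, nohohviw → nohohviwast) add -ast.
So gogis → gogisast.

gogisast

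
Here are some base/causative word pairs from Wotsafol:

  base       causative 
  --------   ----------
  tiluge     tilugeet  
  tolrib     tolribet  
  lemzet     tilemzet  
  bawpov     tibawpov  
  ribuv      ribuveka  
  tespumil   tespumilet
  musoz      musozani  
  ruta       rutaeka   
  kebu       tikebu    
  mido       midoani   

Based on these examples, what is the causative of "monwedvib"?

ribuv and bawpov both end in -v yet inflect differently (ribuveka, tibawpov), so the final letter is not what conditions the rule; the first letter is.
"monwedvib" begins with m-. The stems beginning with m- (musoz → musozani, mido → midoani) add -ani.
The other patterns: stems beginning with t- add -et; stems beginning with r- add -eka; stems beginning with b-, k- or l- add the prefix ti-.
So monwedvib → monwedvibani.

monwedvibani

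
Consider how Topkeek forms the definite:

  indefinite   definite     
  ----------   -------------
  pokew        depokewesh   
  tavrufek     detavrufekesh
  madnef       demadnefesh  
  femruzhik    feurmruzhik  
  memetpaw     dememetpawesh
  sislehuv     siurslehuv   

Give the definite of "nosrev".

"nosrev" has last vowel 'e'. The stems whose last vowel is 'e' (pokew → depokewesh, tavrufek → detavrufekesh, madnef → demadnefesh) add de- … -esh around the stem.
So nosrev → denosrevesh.

denosrevesh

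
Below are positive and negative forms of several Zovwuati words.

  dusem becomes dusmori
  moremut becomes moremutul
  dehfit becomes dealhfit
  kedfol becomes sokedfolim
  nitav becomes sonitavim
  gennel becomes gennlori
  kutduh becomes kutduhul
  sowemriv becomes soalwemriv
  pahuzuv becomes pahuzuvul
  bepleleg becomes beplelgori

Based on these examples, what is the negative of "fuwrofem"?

fuwrofmori

sowemriv and nitav both end in -v yet inflect differently (soalwemriv, sonitavim), so the final letter is not what conditions the rule; the last vowel is.
"fuwrofem" has last vowel 'e'. The stems whose last vowel is 'e' (dusem → dusmori, gennel → gennlori, bepleleg → beplelgori) delete the last vowel and add -ori.
The other patterns: stems whose last vowel is 'i' insert -al- after the first vowel; stems whose last vowel is 'a' or 'o' add so- … -im around the stem; stems whose last vowel is 'u' add -ul.
So fuwrofem → fuwrofmori.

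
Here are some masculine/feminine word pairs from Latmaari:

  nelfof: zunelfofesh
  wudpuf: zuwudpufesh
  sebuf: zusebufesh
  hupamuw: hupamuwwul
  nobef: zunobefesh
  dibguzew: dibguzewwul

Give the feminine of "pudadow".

wudpuf and hupamuw both have last vowel 'u' yet inflect differently (zuwudpufesh, hupamuwwul), so the last vowel is not what conditions the rule; the final letter is.
"pudadow" ends in -w. The stems ending in -w (hupamuw → hupamuwwul, dibguzew → dibguzewwul) double the final consonant and add -ul.
The other pattern: stems ending in -f add zu- … -esh around the stem.
So pudadow → pudadowwul.

pudadowwul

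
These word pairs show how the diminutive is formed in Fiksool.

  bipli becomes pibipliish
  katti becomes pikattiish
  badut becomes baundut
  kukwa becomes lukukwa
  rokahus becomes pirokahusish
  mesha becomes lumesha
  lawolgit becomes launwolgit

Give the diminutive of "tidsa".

badut and rokahus both have last vowel 'u' yet inflect differently (baundut, pirokahusish), so the last vowel is not what conditions the rule; the final letter is.
"tidsa" ends in -a. The stems ending in -a (kukwa → lukukwa, mesha → lumesha) add the prefix lu-.
The other patterns: stems ending in -t insert -un- after the first vowel; stems ending in -i or -s add pi- … -ish around the stem.
So tidsa → lutidsa.

lutidsa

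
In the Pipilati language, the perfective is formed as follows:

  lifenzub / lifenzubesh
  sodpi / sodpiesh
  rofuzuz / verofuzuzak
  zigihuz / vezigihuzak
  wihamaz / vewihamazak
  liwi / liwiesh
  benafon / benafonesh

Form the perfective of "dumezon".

dumezonesh

rofuzuz and lifenzub both have last vowel 'u' yet inflect differently (verofuzuzak, lifenzubesh), so the last vowel is not what conditions the rule; the final letter is.
"dumezon" ends in -n. The one such stem in the data (benafon → benafonesh) adds -esh, so the same rule applies.
The other pattern: stems ending in -z add ve- … -ak around the stem.
So dumezon → dumezonesh.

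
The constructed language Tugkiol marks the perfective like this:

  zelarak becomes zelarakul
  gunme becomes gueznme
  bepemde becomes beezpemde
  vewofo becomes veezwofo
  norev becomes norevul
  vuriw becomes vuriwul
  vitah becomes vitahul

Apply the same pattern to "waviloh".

wavilohul

norev and gunme both have last vowel 'e' yet inflect differently (norevul, gueznme), so the last vowel is not what conditions the rule; whether the stem ends in a vowel or a consonant is.
"waviloh" ends in a consonant. The stems ending in a consonant (vuriw → vuriwul, zelarak → zelarakul, vitah → vitahul) add -ul.
The other pattern: stems ending in a vowel insert -ez- after the first vowel.
So waviloh → wavilohul.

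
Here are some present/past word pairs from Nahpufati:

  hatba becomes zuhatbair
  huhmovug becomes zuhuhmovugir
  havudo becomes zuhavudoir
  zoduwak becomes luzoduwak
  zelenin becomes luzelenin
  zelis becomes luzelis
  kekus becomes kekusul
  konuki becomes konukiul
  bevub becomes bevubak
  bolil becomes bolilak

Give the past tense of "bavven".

bavvenak

zelis and kekus both end in -s yet inflect differently (luzelis, kekusul), so the final letter is not what conditions the rule; the first letter is.
"bavven" begins with b-. The stems beginning with b- (bevub → bevubak, bolil → bolilak) add -ak.
So bavven → bavvenak.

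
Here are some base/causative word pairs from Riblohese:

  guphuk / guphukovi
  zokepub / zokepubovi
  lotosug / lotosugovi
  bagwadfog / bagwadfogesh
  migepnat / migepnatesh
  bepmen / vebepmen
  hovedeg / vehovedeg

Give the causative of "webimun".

bagwadfog and hovedeg both end in -g yet inflect differently (bagwadfogesh, vehovedeg), so the final letter is not what conditions the rule; the last vowel is.
"webimun" has last vowel 'u'. The stems whose last vowel is 'u' (zokepub → zokepubovi, guphuk → guphukovi, lotosug → lotosugovi) add -ovi.
The other patterns: stems whose last vowel is 'a' or 'o' add -esh; stems whose last vowel is 'e' add the prefix ve-.
So webimun → webimunovi.

webimunovi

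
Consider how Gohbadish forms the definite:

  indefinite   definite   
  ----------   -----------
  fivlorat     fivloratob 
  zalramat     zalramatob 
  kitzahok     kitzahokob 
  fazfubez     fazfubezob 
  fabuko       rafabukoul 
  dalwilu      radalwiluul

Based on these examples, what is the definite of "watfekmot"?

"watfekmot" ends in a consonant. The stems ending in a consonant (fivlorat → fivloratob, zalramat → zalramatob, kitzahok → kitzahokob) add -ob.
So watfekmot → watfekmotob.

watfekmotob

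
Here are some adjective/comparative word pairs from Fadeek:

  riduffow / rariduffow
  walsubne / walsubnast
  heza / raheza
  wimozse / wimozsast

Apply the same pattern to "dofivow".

radofivow

wimozse and riduffow both have 3 vowels yet inflect differently (wimozsast, rariduffow), so the number of vowels is not what conditions the rule; the final letter is.
"dofivow" ends in -w. The one such stem in the data (riduffow → rariduffow) adds the prefix ra-, so the same rule applies.
So dofivow → radofivow.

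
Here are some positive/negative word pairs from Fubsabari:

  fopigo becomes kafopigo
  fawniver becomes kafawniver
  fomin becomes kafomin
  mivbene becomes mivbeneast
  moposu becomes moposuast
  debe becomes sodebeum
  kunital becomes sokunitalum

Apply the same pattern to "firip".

kafirip

mivbene and debe both end in -e yet inflect differently (mivbeneast, sodebeum), so the final letter is not what conditions the rule; the first letter is.
"firip" begins with f-. The stems beginning with f- (fopigo → kafopigo, fawniver → kafawniver, fomin → kafomin) add the prefix ka-.
The other patterns: stems beginning with m- add -ast; stems beginning with d- or k- add so- … -um around the stem.
So firip → kafirip.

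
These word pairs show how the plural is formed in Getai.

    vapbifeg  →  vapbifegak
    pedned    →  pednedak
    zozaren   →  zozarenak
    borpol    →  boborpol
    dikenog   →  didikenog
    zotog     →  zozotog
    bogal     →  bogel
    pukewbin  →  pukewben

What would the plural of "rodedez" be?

"rodedez" has last vowel 'e'. The stems whose last vowel is 'e' (vapbifeg → vapbifegak, pedned → pednedak, zozaren → zozarenak) add -ak.
The other patterns: stems whose last vowel is 'o' repeat the first consonant+vowel as a prefix; stems whose last vowel is 'a' or 'i' change the last vowel to 'e'.
So rodedez → rodedezak.

rodedezak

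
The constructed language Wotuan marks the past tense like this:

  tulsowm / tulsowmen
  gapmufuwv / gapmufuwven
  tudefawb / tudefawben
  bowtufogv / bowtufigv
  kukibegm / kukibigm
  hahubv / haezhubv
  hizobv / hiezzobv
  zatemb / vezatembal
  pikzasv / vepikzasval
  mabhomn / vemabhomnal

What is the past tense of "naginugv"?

gapmufuwv and bowtufogv both end in -v yet inflect differently (gapmufuwven, bowtufigv), so the final letter is not what conditions the rule; the second-to-last letter is.
"naginugv" has second-to-last letter 'g'. The stems whose second-to-last letter is 'g' (bowtufogv → bowtufigv, kukibegm → kukibigm) change the last vowel to 'i'.
So naginugv → naginigv.

naginigv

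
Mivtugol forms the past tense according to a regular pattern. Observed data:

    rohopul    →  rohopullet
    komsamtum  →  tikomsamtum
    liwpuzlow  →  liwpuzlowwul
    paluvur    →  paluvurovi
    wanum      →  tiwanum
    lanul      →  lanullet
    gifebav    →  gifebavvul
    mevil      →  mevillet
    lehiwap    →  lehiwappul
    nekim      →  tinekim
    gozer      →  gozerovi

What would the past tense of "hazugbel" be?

rohopul and wanum both have last vowel 'u' yet inflect differently (rohopullet, tiwanum), so the last vowel is not what conditions the rule; the final letter is.
"hazugbel" ends in -l. The stems ending in -l (mevil → mevillet, rohopul → rohopullet, lanul → lanullet) double the final consonant and add -et.
The other patterns: stems ending in -m add the prefix ti-; stems ending in -r add -ovi; stems ending in -p, -v or -w double the final consonant and add -ul.
So hazugbel → hazugbellet.

hazugbellet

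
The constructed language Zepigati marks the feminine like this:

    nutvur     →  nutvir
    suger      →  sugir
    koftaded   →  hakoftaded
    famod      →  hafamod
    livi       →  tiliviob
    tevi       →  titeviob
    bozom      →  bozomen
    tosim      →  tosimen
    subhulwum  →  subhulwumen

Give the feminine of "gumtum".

suger and koftaded both have last vowel 'e' yet inflect differently (sugir, hakoftaded), so the last vowel is not what conditions the rule; the final letter is.
"gumtum" ends in -m. The stems ending in -m (bozom → bozomen, tosim → tosimen, subhulwum → subhulwumen) add -en.
So gumtum → gumtumen.

gumtumen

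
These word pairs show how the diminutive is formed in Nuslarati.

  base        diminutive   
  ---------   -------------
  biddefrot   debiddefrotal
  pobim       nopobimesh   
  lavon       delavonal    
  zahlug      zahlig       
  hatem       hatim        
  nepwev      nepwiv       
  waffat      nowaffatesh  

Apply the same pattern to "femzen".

femzin

"femzen" has last vowel 'e'. The stems whose last vowel is 'e' (nepwev → nepwiv, hatem → hatim) change the last vowel to 'i'.
The other patterns: stems whose last vowel is 'o' add de- … -al around the stem; stems whose last vowel is 'a' or 'i' add no- … -esh around the stem.
So femzen → femzin.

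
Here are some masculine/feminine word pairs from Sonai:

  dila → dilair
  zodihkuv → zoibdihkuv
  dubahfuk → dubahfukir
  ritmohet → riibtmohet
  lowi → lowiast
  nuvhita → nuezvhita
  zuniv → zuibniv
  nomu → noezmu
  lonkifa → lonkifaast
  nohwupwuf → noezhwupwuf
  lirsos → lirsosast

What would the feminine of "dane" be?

dila and nuvhita both end in -a yet inflect differently (dilair, nuezvhita), so the final letter is not what conditions the rule; the first letter is.
"dane" begins with d-. The stems beginning with d- (dila → dilair, dubahfuk → dubahfukir) add -ir.
The other patterns: stems beginning with n- insert -ez- after the first vowel; stems beginning with l- add -ast; stems beginning with r- or z- insert -ib- after the first vowel.
So dane → daneir.

daneir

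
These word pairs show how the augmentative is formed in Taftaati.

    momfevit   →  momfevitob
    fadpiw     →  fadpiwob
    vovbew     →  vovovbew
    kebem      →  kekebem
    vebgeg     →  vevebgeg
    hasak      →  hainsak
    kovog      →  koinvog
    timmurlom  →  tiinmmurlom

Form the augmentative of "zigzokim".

fadpiw and vovbew both end in -w yet inflect differently (fadpiwob, vovovbew), so the final letter is not what conditions the rule; the last vowel is.
"zigzokim" has last vowel 'i'. The stems whose last vowel is 'i' (momfevit → momfevitob, fadpiw → fadpiwob) add -ob.
The other patterns: stems whose last vowel is 'e' repeat the first consonant+vowel as a prefix; stems whose last vowel is 'a' or 'o' insert -in- after the first vowel.
So zigzokim → zigzokimob.

zigzokimob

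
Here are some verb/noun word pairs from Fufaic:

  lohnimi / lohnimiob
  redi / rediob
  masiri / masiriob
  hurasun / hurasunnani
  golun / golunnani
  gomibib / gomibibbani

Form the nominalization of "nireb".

nirebbani

"nireb" ends in -b. The one such stem in the data (gomibib → gomibibbani) doubles the final consonant and adds -ani (as do hurasun, golun), so the same rule applies.
The other pattern: stems ending in -i add -ob.
So nireb → nirebbani.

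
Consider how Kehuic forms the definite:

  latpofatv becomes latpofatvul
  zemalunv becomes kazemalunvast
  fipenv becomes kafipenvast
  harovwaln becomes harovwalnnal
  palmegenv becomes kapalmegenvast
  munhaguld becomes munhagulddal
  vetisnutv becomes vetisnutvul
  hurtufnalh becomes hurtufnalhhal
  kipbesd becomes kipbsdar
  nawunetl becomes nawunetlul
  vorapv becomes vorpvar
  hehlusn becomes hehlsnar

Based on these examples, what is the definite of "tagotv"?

tagotvul

"tagotv" has second-to-last letter 't'. The stems whose second-to-last letter is 't' (vetisnutv → vetisnutvul, nawunetl → nawunetlul, latpofatv → latpofatvul) add -ul.
So tagotv → tagotvul.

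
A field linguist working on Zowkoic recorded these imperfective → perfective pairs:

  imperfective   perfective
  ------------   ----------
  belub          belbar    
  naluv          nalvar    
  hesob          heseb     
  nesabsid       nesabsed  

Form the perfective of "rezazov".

rezazev

belub and hesob both end in -b yet inflect differently (belbar, heseb), so the final letter is not what conditions the rule; the last vowel is.
"rezazov" has last vowel 'o'. The one such stem in the data (hesob → heseb) changes the last vowel to 'e' (as does nesabsid), so the same rule applies.
The other pattern: stems whose last vowel is 'u' delete the last vowel and add -ar.
So rezazov → rezazev.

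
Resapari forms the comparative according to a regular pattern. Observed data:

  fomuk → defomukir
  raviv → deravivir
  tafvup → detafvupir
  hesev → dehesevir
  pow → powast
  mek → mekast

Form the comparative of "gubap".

degubapir

fomuk and mek both end in -k yet inflect differently (defomukir, mekast), so the final letter is not what conditions the rule; the number of vowels is.
"gubap" has 2 vowels. The stems with 2 vowels (fomuk → defomukir, raviv → deravivir, tafvup → detafvupir) add de- … -ir around the stem.
The other pattern: stems with 1 vowel add -ast.
So gubap → degubapir.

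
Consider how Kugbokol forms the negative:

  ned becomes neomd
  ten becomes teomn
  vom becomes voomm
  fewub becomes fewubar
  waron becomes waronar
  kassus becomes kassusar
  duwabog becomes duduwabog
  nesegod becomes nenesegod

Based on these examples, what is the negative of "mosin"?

"mosin" has 2 vowels. The stems with 2 vowels (fewub → fewubar, waron → waronar, kassus → kassusar) add -ar.
So mosin → mosinar.

mosinar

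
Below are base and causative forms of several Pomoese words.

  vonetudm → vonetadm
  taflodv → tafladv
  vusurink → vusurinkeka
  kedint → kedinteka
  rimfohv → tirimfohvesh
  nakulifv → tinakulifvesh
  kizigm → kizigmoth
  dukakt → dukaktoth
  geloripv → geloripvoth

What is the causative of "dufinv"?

dufinveka

taflodv and rimfohv both end in -v yet inflect differently (tafladv, tirimfohvesh), so the final letter is not what conditions the rule; the second-to-last letter is.
"dufinv" has second-to-last letter 'n'. The stems whose second-to-last letter is 'n' (vusurink → vusurinkeka, kedint → kedinteka) add -eka.
So dufinv → dufinveka.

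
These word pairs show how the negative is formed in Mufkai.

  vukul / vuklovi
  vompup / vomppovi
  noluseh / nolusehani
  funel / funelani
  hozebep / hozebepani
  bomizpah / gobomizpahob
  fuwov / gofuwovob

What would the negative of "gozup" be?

vukul and funel both end in -l yet inflect differently (vuklovi, funelani), so the final letter is not what conditions the rule; the last vowel is.
"gozup" has last vowel 'u'. The stems whose last vowel is 'u' (vukul → vuklovi, vompup → vomppovi) delete the last vowel and add -ovi.
So gozup → gozpovi.

gozpovi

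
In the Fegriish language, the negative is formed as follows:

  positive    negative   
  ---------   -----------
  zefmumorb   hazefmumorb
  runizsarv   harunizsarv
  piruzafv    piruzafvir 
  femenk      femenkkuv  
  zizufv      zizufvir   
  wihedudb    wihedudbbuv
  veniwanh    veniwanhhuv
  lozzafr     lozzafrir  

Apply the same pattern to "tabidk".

tabidkkuv

wihedudb and zefmumorb both end in -b yet inflect differently (wihedudbbuv, hazefmumorb), so the final letter is not what conditions the rule; the second-to-last letter is.
"tabidk" has second-to-last letter 'd'. The one such stem in the data (wihedudb → wihedudbbuv) doubles the final consonant and adds -uv (as do veniwanh, femenk), so the same rule applies.
The other patterns: stems whose second-to-last letter is 'f' add -ir; stems whose second-to-last letter is 'r' add the prefix ha-.
So tabidk → tabidkkuv.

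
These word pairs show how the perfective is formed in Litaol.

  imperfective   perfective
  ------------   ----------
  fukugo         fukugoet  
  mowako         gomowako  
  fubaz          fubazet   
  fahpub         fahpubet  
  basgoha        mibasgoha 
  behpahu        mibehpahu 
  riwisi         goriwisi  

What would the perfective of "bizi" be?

mibizi

"bizi" begins with b-. The stems beginning with b- (behpahu → mibehpahu, basgoha → mibasgoha) add the prefix mi-.
So bizi → mibizi.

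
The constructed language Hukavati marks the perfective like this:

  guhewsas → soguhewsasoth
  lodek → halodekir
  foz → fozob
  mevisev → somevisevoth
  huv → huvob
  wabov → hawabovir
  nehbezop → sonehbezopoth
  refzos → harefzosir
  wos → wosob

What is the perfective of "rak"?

rakob

wos and refzos both end in -s yet inflect differently (wosob, harefzosir), so the final letter is not what conditions the rule; the number of vowels is.
"rak" has 1 vowel. The stems with 1 vowel (wos → wosob, huv → huvob, foz → fozob) add -ob.
So rak → rakob.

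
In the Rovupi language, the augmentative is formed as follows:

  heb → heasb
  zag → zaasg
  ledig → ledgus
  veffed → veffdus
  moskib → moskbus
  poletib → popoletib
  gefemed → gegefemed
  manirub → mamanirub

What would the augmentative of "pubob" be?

pubbus

zag and ledig both end in -g yet inflect differently (zaasg, ledgus), so the final letter is not what conditions the rule; the number of vowels is.
"pubob" has 2 vowels. The stems with 2 vowels (ledig → ledgus, veffed → veffdus, moskib → moskbus) delete the last vowel and add -us.
So pubob → pubbus.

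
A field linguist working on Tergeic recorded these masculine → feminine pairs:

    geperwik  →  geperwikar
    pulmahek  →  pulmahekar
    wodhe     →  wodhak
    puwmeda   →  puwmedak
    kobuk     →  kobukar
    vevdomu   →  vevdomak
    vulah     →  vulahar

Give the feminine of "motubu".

vevdomu and kobuk both have last vowel 'u' yet inflect differently (vevdomak, kobukar), so the last vowel is not what conditions the rule; whether the stem ends in a vowel or a consonant is.
"motubu" ends in a vowel. The stems ending in a vowel (vevdomu → vevdomak, wodhe → wodhak, puwmeda → puwmedak) drop the final letter and add -ak.
So motubu → motubak.

motubak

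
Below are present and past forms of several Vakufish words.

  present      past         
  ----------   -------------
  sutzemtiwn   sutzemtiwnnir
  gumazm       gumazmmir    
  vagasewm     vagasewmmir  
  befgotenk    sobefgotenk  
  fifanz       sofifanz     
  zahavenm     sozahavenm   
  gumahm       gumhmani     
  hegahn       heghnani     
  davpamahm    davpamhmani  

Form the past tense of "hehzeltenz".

"hehzeltenz" has second-to-last letter 'n'. The stems whose second-to-last letter is 'n' (befgotenk → sobefgotenk, fifanz → sofifanz, zahavenm → sozahavenm) add the prefix so-.
So hehzeltenz → sohehzeltenz.

sohehzeltenz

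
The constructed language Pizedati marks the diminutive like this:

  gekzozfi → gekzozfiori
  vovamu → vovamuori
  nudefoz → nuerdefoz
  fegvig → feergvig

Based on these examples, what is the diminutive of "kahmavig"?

gekzozfi and fegvig both have last vowel 'i' yet inflect differently (gekzozfiori, feergvig), so the last vowel is not what conditions the rule; whether the stem ends in a vowel or a consonant is.
"kahmavig" ends in a consonant. The stems ending in a consonant (nudefoz → nuerdefoz, fegvig → feergvig) insert -er- after the first vowel.
So kahmavig → kaerhmavig.

kaerhmavig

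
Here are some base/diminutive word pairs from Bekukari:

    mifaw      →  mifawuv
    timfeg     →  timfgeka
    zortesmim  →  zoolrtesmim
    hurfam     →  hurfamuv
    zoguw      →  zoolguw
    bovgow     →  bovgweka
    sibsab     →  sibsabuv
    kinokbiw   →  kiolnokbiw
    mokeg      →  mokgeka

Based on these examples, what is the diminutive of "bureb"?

burbeka

bovgow and kinokbiw both end in -w yet inflect differently (bovgweka, kiolnokbiw), so the final letter is not what conditions the rule; the last vowel is.
"bureb" has last vowel 'e'. The stems whose last vowel is 'e' (mokeg → mokgeka, timfeg → timfgeka) delete the last vowel and add -eka.
The other patterns: stems whose last vowel is 'i' or 'u' insert -ol- after the first vowel; stems whose last vowel is 'a' add -uv.
So bureb → burbeka.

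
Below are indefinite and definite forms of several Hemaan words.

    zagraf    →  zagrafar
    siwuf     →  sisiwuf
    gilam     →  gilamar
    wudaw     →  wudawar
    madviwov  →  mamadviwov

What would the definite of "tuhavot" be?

tutuhavot

zagraf and siwuf both end in -f yet inflect differently (zagrafar, sisiwuf), so the final letter is not what conditions the rule; the last vowel is.
"tuhavot" has last vowel 'o'. The one such stem in the data (madviwov → mamadviwov) repeats the first consonant+vowel as a prefix (as does siwuf), so the same rule applies.
The other pattern: stems whose last vowel is 'a' add -ar.
So tuhavot → tutuhavot.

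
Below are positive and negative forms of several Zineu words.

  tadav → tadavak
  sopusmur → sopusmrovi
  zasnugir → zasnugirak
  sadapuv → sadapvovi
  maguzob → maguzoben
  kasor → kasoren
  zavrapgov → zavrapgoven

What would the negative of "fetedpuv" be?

fetedpvovi

"fetedpuv" has last vowel 'u'. The stems whose last vowel is 'u' (sadapuv → sadapvovi, sopusmur → sopusmrovi) delete the last vowel and add -ovi.
The other patterns: stems whose last vowel is 'o' add -en; stems whose last vowel is 'a' or 'i' add -ak.
So fetedpuv → fetedpvovi.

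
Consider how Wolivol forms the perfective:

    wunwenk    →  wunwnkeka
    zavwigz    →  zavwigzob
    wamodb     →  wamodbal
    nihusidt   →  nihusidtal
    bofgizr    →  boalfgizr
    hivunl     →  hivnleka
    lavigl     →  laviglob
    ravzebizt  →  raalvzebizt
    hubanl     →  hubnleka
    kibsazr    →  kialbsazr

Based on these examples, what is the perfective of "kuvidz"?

kuvidzal

"kuvidz" has second-to-last letter 'd'. The stems whose second-to-last letter is 'd' (nihusidt → nihusidtal, wamodb → wamodbal) add -al.
The other patterns: stems whose second-to-last letter is 'g' add -ob; stems whose second-to-last letter is 'z' insert -al- after the first vowel; stems whose second-to-last letter is 'n' delete the last vowel and add -eka.
So kuvidz → kuvidzal.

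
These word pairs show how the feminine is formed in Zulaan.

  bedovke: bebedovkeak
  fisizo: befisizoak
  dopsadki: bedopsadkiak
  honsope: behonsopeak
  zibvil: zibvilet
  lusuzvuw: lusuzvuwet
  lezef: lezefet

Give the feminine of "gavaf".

dopsadki and zibvil both have last vowel 'i' yet inflect differently (bedopsadkiak, zibvilet), so the last vowel is not what conditions the rule; whether the stem ends in a vowel or a consonant is.
"gavaf" ends in a consonant. The stems ending in a consonant (zibvil → zibvilet, lusuzvuw → lusuzvuwet, lezef → lezefet) add -et.
The other pattern: stems ending in a vowel add be- … -ak around the stem.
So gavaf → gavafet.

gavafet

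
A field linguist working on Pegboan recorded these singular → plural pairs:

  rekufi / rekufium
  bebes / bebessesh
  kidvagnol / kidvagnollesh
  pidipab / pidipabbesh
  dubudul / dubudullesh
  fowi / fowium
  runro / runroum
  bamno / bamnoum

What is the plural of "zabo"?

zaboum

"zabo" ends in a vowel. The stems ending in a vowel (bamno → bamnoum, rekufi → rekufium, runro → runroum) add -um.
So zabo → zaboum.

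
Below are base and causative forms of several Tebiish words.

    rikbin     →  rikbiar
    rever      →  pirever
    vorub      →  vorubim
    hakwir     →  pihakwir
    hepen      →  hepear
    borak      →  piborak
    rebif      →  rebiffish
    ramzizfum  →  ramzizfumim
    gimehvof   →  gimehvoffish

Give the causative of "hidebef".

hidebeffish

"hidebef" ends in -f. The stems ending in -f (rebif → rebiffish, gimehvof → gimehvoffish) double the final consonant and add -ish.
So hidebef → hidebeffish.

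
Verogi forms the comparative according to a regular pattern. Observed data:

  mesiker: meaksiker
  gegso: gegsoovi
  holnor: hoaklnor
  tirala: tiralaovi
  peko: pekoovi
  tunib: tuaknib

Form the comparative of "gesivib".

geaksivib

gegso and holnor both have last vowel 'o' yet inflect differently (gegsoovi, hoaklnor), so the last vowel is not what conditions the rule; whether the stem ends in a vowel or a consonant is.
"gesivib" ends in a consonant. The stems ending in a consonant (tunib → tuaknib, mesiker → meaksiker, holnor → hoaklnor) insert -ak- after the first vowel.
So gesivib → geaksivib.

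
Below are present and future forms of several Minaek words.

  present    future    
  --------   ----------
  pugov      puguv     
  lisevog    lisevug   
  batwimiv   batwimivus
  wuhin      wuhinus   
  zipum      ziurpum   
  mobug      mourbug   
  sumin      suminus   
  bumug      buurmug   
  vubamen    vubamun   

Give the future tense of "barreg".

sumin and vubamen both end in -n yet inflect differently (suminus, vubamun), so the final letter is not what conditions the rule; the last vowel is.
"barreg" has last vowel 'e'. The one such stem in the data (vubamen → vubamun) changes the last vowel to 'u' (as do lisevog, pugov), so the same rule applies.
So barreg → barrug.

barrug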